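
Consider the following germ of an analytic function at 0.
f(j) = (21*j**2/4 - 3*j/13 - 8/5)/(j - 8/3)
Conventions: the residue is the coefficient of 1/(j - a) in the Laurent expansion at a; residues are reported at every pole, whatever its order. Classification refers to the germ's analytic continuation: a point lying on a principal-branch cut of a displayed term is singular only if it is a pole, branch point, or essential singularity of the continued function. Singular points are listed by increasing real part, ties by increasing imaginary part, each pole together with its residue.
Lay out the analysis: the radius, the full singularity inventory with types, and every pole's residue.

Denominator factor (j - 8/3): pole of order 1 at 8/3, modulus 8/3.
The radius of convergence is the smallest modulus among the singular points: 8/3.
At the order-1 pole 8/3 set g(j) = (j - (8/3))*f(j) = 21*j**2/4 - 3*j/13 - 8/5.
Simple pole: residue = g(a) at a = 8/3, which is 6848/195.

Radius of convergence at 0: 8/3.
At 8/3: a pole of order 1; residue 6848/195.


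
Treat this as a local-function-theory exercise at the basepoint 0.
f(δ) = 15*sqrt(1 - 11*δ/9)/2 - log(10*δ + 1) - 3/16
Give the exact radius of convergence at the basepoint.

Branch term (-1)*log(1 - δ/(-1/10)): its argument vanishes at δ = -1/10, a logarithmic branch point, modulus 1/10.
Branch term (15/2)*sqrt(1 - δ/(9/11)): its argument vanishes at δ = 9/11, a square-root branch point, modulus 9/11.
The radius of convergence is the smallest modulus among the singular points: 1/10.

The radius of convergence is 1/10.


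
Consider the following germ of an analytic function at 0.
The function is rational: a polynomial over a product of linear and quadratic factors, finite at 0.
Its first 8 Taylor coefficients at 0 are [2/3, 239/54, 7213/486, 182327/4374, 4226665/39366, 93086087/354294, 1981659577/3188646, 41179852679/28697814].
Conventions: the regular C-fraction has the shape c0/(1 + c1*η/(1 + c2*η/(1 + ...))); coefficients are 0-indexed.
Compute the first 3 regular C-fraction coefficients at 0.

The regular C-fraction coefficients are [2/3, -239/36, 3141/956].

Taylor coefficients (read off): a_0 = 2/3, a_1 = 239/54, a_2 = 7213/486.
c0 = a_0 = 2/3. Peel one level at a time: if S = 1 + c*η/S' with S'(0) = 1, then c is the η-coefficient of S and S' = c*η/(S - 1).
S_1 = c0/f = 1 + (-239/36)*η + (349/16)*η^2 + ...; c1 = -239/36.
S_2 = c1*η/(S_1 - 1) = 1 + (3141/956)*η + ...; c2 = 3141/956.


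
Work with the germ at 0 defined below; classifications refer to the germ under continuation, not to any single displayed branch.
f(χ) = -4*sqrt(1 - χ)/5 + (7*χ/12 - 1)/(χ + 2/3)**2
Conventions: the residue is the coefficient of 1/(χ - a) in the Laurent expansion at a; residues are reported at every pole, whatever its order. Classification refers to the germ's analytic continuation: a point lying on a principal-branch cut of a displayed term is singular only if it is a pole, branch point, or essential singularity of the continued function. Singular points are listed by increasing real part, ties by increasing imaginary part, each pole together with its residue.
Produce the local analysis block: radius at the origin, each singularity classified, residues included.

Denominator factor (χ + 2/3)^2: pole of order 2 at -2/3, modulus 2/3.
Branch term (-4/5)*sqrt(1 - χ/(1)): its argument vanishes at χ = 1, a square-root branch point, modulus 1.
The radius of convergence is the smallest modulus among the singular points: 2/3.
The branch term is analytic at -2/3 and contributes nothing to the residue; only the rational part matters.
At the order-2 pole -2/3 set g(χ) = (χ - (-2/3))^2*(rational part) = 7*χ/12 - 1.
Order-2 pole: residue = g'(a); g'(-2/3) = 7/12, so the residue is 7/12.
List the singular points by increasing real part (a conjugate pair: the negative imaginary part first).

Radius of convergence at 0: 2/3.
At -2/3: a pole of order 2; residue 7/12.
At 1: an algebraic (square-root) branch point.


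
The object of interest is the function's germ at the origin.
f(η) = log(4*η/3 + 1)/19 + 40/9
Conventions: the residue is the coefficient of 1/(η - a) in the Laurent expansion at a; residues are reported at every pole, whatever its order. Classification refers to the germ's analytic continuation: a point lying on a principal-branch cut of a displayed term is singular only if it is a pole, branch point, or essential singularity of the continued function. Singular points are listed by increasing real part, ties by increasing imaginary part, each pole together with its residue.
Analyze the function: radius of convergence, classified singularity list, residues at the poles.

Radius of convergence at 0: 3/4.
At -3/4: a logarithmic branch point.

Branch term (1/19)*log(1 - η/(-3/4)): its argument vanishes at η = -3/4, a logarithmic branch point, modulus 3/4.
The radius of convergence is the smallest modulus among the singular points: 3/4.


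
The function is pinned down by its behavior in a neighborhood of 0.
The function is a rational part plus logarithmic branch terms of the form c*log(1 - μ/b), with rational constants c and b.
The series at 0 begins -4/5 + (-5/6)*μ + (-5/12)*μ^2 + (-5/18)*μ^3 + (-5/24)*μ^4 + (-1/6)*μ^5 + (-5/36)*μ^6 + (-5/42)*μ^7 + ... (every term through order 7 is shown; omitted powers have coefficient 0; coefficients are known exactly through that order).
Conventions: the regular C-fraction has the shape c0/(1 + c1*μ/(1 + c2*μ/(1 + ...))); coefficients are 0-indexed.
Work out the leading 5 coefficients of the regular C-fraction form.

Taylor coefficients (read off): a_0 = -4/5, a_1 = -5/6, a_2 = -5/12, a_3 = -5/18, a_4 = -5/24.
c0 = a_0 = -4/5. Peel one level at a time: if S = 1 + c*μ/S' with S'(0) = 1, then c is the μ-coefficient of S and S' = c*μ/(S - 1).
S_1 = c0/f = 1 + (-25/24)*μ + (325/576)*μ^2 + ...; c1 = -25/24.
S_2 = c1*μ/(S_1 - 1) = 1 + (13/24)*μ + (-1/12)*μ^2 + ...; c2 = 13/24.
S_3 = c2*μ/(S_2 - 1) = 1 + (2/13)*μ + (17/169)*μ^2 + ...; c3 = 2/13.
S_4 = c3*μ/(S_3 - 1) = 1 + (-17/26)*μ + ...; c4 = -17/26.

The regular C-fraction coefficients are [-4/5, -25/24, 13/24, 2/13, -17/26].


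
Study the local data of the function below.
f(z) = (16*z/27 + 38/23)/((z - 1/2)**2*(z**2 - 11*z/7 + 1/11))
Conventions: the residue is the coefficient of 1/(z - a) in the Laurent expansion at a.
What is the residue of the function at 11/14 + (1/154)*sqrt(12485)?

The factor z**2 - 11*z/7 + 1/11 splits as (z - a)(z - a') with a = 11/14 + (1/154)*sqrt(12485), a' = 11/14 - (1/154)*sqrt(12485). At the order-1 pole a set g(z) = (z - a)*f(z) = [(16*z/27 + 38/23)/(z - 1/2)**2] / (z - a').
Simple pole: residue = g(a) at a = 11/14 + (1/154)*sqrt(12485), which is -25031776/11655549 + (19892488/575176005)*sqrt(12485).

The residue is -25031776/11655549 + (19892488/575176005)*sqrt(12485).


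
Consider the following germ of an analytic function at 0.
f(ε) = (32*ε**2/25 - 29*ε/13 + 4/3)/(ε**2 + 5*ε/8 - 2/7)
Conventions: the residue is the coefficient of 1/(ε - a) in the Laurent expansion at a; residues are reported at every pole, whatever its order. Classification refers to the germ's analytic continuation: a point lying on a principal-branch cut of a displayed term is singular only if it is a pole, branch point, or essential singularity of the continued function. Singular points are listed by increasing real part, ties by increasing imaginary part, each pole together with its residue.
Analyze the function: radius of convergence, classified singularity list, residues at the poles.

Denominator factor (ε**2 + 5*ε/8 - 2/7): discriminant 687/448, real irrational roots -5/16 + (1/112)*sqrt(4809) and -5/16 - (1/112)*sqrt(4809); poles of order 1, moduli -5/16 + (1/112)*sqrt(4809) and 5/16 + (1/112)*sqrt(4809).
The radius of convergence is the smallest modulus among the singular points: -5/16 + (1/112)*sqrt(4809).
The factor ε**2 + 5*ε/8 - 2/7 splits as (ε - a)(ε - a') with a = -5/16 - (1/112)*sqrt(4809), a' = -5/16 + (1/112)*sqrt(4809). At the order-1 pole a set g(ε) = (ε - a)*f(ε) = [32*ε**2/25 - 29*ε/13 + 4/3] / (ε - a').
Simple pole: residue = g(a) at a = -5/16 - (1/112)*sqrt(4809), which is -197/130 - (288961/9377550)*sqrt(4809).
The factor ε**2 + 5*ε/8 - 2/7 splits as (ε - a)(ε - a') with a = -5/16 + (1/112)*sqrt(4809), a' = -5/16 - (1/112)*sqrt(4809). At the order-1 pole a set g(ε) = (ε - a)*f(ε) = [32*ε**2/25 - 29*ε/13 + 4/3] / (ε - a').
Simple pole: residue = g(a) at a = -5/16 + (1/112)*sqrt(4809), which is -197/130 + (288961/9377550)*sqrt(4809).
List the singular points by increasing real part (a conjugate pair: the negative imaginary part first).

Radius of convergence at 0: -5/16 + (1/112)*sqrt(4809).
At -5/16 - (1/112)*sqrt(4809): a pole of order 1; residue -197/130 - (288961/9377550)*sqrt(4809).
At -5/16 + (1/112)*sqrt(4809): a pole of order 1; residue -197/130 + (288961/9377550)*sqrt(4809).


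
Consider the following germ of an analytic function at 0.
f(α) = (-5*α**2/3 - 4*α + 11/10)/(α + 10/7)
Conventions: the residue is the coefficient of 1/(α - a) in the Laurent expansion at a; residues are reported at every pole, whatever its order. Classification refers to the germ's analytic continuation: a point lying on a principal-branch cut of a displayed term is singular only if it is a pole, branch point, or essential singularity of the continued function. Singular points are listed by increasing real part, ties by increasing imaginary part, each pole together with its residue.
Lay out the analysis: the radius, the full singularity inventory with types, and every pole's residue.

Denominator factor (α + 10/7): pole of order 1 at -10/7, modulus 10/7.
The radius of convergence is the smallest modulus among the singular points: 10/7.
At the order-1 pole -10/7 set g(α) = (α - (-10/7))*f(α) = -5*α**2/3 - 4*α + 11/10.
Simple pole: residue = g(a) at a = -10/7, which is 5017/1470.

Radius of convergence at 0: 10/7.
At -10/7: a pole of order 1; residue 5017/1470.


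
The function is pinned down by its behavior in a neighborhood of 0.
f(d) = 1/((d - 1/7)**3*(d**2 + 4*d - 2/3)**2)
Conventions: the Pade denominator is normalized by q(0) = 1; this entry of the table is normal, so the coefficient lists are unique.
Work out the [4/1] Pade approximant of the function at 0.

The Pade approximant has numerator coefficients [-3087/4, -46655203/2883, -192813677/961, -3415554555/1922, -477808848559/46128]; denominator coefficients [1, -312167/25947].

Taylor coefficients needed (expand at 0): a_0 = -3087/4, a_1 = -101871/4, a_2 = -2028159/4, a_3 = -31509009/4, a_4 = -1682066169/16, a_5 = -20236850109/16.
Write the denominator as Q(d) = 1 + q1*d. Requiring Q*f - P = O(d^6) with deg P <= 4 kills the coefficients of d^5..d^5 in Q*f:
  d^5: a_5 + q1*a_4 = 0, i.e. -20236850109/16 + (-1682066169/16)*q1 = 0.
Solving this linear system: q1 = -312167/25947.
The numerator is Q*f truncated at degree 4: P0 = a_0 = -3087/4; P1 = a_1 + q1*a_0 = -46655203/2883; P2 = a_2 + q1*a_1 = -192813677/961; P3 = a_3 + q1*a_2 = -3415554555/1922; P4 = a_4 + q1*a_3 = -477808848559/46128.


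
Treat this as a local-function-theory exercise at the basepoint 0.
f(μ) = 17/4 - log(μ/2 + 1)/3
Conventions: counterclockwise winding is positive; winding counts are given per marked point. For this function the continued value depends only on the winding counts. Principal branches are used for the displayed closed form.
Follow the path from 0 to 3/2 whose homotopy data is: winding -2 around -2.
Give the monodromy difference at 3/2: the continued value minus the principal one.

Continued minus principal equals (4/3)*pi*i.

The rational part is single-valued and drops out of the difference; each branch term changes only by its own monodromy.
(-1/3)*log(1 - μ/(-2)): each positive loop around -2 adds 2*pi*i to the log, so winding -2 contributes (-1/3)*(-2)*2*pi*i = (4/3)*pi*i.
Summing the contributions at μ = 3/2 gives (4/3)*pi*i.


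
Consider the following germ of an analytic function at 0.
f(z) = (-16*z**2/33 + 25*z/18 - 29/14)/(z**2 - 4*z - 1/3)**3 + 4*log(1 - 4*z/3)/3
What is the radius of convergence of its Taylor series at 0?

The radius of convergence is -2 + (1/3)*sqrt(39).

Denominator factor (z**2 - 4*z - 1/3)^3: discriminant 52/3, real irrational roots 2 + (1/3)*sqrt(39) and 2 - (1/3)*sqrt(39); poles of order 3, moduli 2 + (1/3)*sqrt(39) and -2 + (1/3)*sqrt(39).
Branch term (4/3)*log(1 - z/(3/4)): its argument vanishes at z = 3/4, a logarithmic branch point, modulus 3/4.
The radius of convergence is the smallest modulus among the singular points: -2 + (1/3)*sqrt(39).


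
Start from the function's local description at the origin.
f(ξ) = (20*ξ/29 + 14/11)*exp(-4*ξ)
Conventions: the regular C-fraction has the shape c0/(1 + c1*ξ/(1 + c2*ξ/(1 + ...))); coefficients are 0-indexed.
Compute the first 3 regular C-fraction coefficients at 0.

The regular C-fraction coefficients are [14/11, 702/203, -126226/71253].

Taylor coefficients (expand at 0): a_0 = 14/11, a_1 = -1404/319, a_2 = 2368/319.
c0 = a_0 = 14/11. Peel one level at a time: if S = 1 + c*ξ/S' with S'(0) = 1, then c is the ξ-coefficient of S and S' = c*ξ/(S - 1).
S_1 = c0/f = 1 + (702/203)*ξ + (252452/41209)*ξ^2 + ...; c1 = 702/203.
S_2 = c1*ξ/(S_1 - 1) = 1 + (-126226/71253)*ξ + ...; c2 = -126226/71253.


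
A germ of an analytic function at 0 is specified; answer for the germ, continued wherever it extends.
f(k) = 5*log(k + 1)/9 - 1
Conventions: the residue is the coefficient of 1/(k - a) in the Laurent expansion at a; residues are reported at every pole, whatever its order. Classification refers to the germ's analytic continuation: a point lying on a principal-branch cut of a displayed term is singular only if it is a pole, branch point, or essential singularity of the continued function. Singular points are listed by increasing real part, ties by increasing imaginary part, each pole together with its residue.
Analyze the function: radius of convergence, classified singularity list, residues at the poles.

Radius of convergence at 0: 1.
At -1: a logarithmic branch point.

Branch term (5/9)*log(1 - k/(-1)): its argument vanishes at k = -1, a logarithmic branch point, modulus 1.
The radius of convergence is the smallest modulus among the singular points: 1.


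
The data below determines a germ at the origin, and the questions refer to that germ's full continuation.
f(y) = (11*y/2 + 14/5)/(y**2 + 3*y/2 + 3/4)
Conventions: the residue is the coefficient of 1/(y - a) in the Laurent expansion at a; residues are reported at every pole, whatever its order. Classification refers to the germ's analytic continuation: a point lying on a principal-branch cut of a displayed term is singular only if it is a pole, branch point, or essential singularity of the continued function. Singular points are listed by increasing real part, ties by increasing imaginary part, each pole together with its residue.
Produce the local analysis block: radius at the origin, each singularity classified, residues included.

Radius of convergence at 0: (1/2)*sqrt(3).
At (-3/4) - ((1/4)*sqrt(3))*i: a pole of order 1; residue (11/4) - ((53/60)*sqrt(3))*i.
At (-3/4) + ((1/4)*sqrt(3))*i: a pole of order 1; residue (11/4) + ((53/60)*sqrt(3))*i.

Denominator factor (y**2 + 3*y/2 + 3/4): discriminant -3/4, complex-conjugate roots (-3/4) + ((1/4)*sqrt(3))*i and (-3/4) - ((1/4)*sqrt(3))*i; poles of order 1, moduli (1/2)*sqrt(3) and (1/2)*sqrt(3).
The radius of convergence is the smallest modulus among the singular points: (1/2)*sqrt(3).
The factor y**2 + 3*y/2 + 3/4 splits as (y - a)(y - a') with a = (-3/4) - ((1/4)*sqrt(3))*i, a' = (-3/4) + ((1/4)*sqrt(3))*i. At the order-1 pole a set g(y) = (y - a)*f(y) = [11*y/2 + 14/5] / (y - a').
Simple pole: residue = g(a) at a = (-3/4) - ((1/4)*sqrt(3))*i, which is (11/4) - ((53/60)*sqrt(3))*i.
The factor y**2 + 3*y/2 + 3/4 splits as (y - a)(y - a') with a = (-3/4) + ((1/4)*sqrt(3))*i, a' = (-3/4) - ((1/4)*sqrt(3))*i. At the order-1 pole a set g(y) = (y - a)*f(y) = [11*y/2 + 14/5] / (y - a').
Simple pole: residue = g(a) at a = (-3/4) + ((1/4)*sqrt(3))*i, which is (11/4) + ((53/60)*sqrt(3))*i.
List the singular points by increasing real part (a conjugate pair: the negative imaginary part first).


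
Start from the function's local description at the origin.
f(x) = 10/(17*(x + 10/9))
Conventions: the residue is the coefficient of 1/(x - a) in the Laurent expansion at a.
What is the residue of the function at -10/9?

At the order-1 pole -10/9 set g(x) = (x - (-10/9))*f(x) = 10/17.
Simple pole: residue = g(a) at a = -10/9, which is 10/17.

The residue is 10/17.


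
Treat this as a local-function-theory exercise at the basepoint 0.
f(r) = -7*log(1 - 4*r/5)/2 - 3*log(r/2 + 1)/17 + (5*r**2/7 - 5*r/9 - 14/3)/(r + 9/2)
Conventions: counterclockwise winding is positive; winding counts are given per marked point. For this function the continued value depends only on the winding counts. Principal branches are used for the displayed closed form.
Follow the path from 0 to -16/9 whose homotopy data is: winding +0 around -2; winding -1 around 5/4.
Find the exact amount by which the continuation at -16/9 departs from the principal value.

Continued minus principal equals (7)*pi*i.

The rational part is single-valued and drops out of the difference; each branch term changes only by its own monodromy.
(-7/2)*log(1 - r/(5/4)): each positive loop around 5/4 adds 2*pi*i to the log, so winding -1 contributes (-7/2)*(-1)*2*pi*i = (7)*pi*i.
(-3/17)*log(1 - r/(-2)): winding 0 around -2, so this term returns to its principal value, contribution 0.
Summing the contributions at r = -16/9 gives (7)*pi*i.


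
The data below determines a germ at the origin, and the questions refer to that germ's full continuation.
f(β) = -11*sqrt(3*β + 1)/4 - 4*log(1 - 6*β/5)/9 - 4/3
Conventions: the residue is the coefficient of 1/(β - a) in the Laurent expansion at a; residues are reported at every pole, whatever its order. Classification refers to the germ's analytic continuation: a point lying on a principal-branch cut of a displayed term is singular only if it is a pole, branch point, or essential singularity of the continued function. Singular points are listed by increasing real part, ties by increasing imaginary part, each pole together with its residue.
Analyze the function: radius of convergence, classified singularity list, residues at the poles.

Branch term (-11/4)*sqrt(1 - β/(-1/3)): its argument vanishes at β = -1/3, a square-root branch point, modulus 1/3.
Branch term (-4/9)*log(1 - β/(5/6)): its argument vanishes at β = 5/6, a logarithmic branch point, modulus 5/6.
The radius of convergence is the smallest modulus among the singular points: 1/3.
List the singular points by increasing real part (a conjugate pair: the negative imaginary part first).

Radius of convergence at 0: 1/3.
At -1/3: an algebraic (square-root) branch point.
At 5/6: a logarithmic branch point.


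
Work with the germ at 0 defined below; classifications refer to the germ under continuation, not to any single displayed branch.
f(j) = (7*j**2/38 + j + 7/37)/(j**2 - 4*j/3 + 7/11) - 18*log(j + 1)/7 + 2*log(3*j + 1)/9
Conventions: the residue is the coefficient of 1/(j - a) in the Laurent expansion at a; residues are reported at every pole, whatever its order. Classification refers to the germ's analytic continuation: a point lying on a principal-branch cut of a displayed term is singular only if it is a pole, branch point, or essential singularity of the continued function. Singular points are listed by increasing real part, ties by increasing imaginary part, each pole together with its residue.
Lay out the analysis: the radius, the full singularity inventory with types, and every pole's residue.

Radius of convergence at 0: 1/3.
At -1: a logarithmic branch point.
At -1/3: a logarithmic branch point.
At (2/3) - ((1/33)*sqrt(209))*i: a pole of order 1; residue (71/114) + ((125605/1763124)*sqrt(209))*i.
At (2/3) + ((1/33)*sqrt(209))*i: a pole of order 1; residue (71/114) - ((125605/1763124)*sqrt(209))*i.

Denominator factor (j**2 - 4*j/3 + 7/11): discriminant -76/99, complex-conjugate roots (2/3) + ((1/33)*sqrt(209))*i and (2/3) - ((1/33)*sqrt(209))*i; poles of order 1, moduli (1/11)*sqrt(77) and (1/11)*sqrt(77).
Branch term (2/9)*log(1 - j/(-1/3)): its argument vanishes at j = -1/3, a logarithmic branch point, modulus 1/3.
Branch term (-18/7)*log(1 - j/(-1)): its argument vanishes at j = -1, a logarithmic branch point, modulus 1.
The radius of convergence is the smallest modulus among the singular points: 1/3.
The branch terms are analytic at (2/3) - ((1/33)*sqrt(209))*i and contribute nothing to the residue; only the rational part matters.
The factor j**2 - 4*j/3 + 7/11 splits as (j - a)(j - a') with a = (2/3) - ((1/33)*sqrt(209))*i, a' = (2/3) + ((1/33)*sqrt(209))*i. At the order-1 pole a set g(j) = (j - a)*(rational part) = [7*j**2/38 + j + 7/37] / (j - a').
Simple pole: residue = g(a) at a = (2/3) - ((1/33)*sqrt(209))*i, which is (71/114) + ((125605/1763124)*sqrt(209))*i.
The branch terms are analytic at (2/3) + ((1/33)*sqrt(209))*i and contribute nothing to the residue; only the rational part matters.
The factor j**2 - 4*j/3 + 7/11 splits as (j - a)(j - a') with a = (2/3) + ((1/33)*sqrt(209))*i, a' = (2/3) - ((1/33)*sqrt(209))*i. At the order-1 pole a set g(j) = (j - a)*(rational part) = [7*j**2/38 + j + 7/37] / (j - a').
Simple pole: residue = g(a) at a = (2/3) + ((1/33)*sqrt(209))*i, which is (71/114) - ((125605/1763124)*sqrt(209))*i.
List the singular points by increasing real part (a conjugate pair: the negative imaginary part first).


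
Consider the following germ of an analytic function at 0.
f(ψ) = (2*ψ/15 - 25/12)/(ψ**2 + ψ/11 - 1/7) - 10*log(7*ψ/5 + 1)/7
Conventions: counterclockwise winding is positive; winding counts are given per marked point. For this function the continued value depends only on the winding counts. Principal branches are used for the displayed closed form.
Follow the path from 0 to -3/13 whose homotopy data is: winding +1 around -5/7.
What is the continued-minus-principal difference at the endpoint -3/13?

The rational part is single-valued and drops out of the difference; each branch term changes only by its own monodromy.
(-10/7)*log(1 - ψ/(-5/7)): each positive loop around -5/7 adds 2*pi*i to the log, so winding +1 contributes (-10/7)*(1)*2*pi*i = -(20/7)*pi*i.
Summing the contributions at ψ = -3/13 gives -(20/7)*pi*i.

Continued minus principal equals -(20/7)*pi*i.


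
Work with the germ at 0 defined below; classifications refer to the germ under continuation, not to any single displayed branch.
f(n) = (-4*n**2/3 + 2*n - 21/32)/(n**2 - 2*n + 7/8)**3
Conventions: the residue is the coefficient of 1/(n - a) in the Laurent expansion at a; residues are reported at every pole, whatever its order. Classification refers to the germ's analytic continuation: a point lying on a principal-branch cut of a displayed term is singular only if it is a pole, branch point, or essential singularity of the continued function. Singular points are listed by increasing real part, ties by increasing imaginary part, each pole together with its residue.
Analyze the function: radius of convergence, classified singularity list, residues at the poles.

Radius of convergence at 0: 1 - (1/4)*sqrt(2).
At 1 - (1/4)*sqrt(2): a pole of order 3; residue -(19/12)*sqrt(2).
At 1 + (1/4)*sqrt(2): a pole of order 3; residue (19/12)*sqrt(2).


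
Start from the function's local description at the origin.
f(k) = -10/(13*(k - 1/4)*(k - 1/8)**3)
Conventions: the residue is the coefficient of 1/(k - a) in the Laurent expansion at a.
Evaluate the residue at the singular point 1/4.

At the order-1 pole 1/4 set g(k) = (k - (1/4))*f(k) = -10/(13*(k - 1/8)**3).
Simple pole: residue = g(a) at a = 1/4, which is -5120/13.

The residue is -5120/13.


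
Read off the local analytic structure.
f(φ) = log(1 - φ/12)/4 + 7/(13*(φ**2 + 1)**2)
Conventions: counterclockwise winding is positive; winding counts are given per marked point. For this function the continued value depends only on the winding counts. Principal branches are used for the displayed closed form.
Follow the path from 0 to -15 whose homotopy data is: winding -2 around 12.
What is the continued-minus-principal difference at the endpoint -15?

The rational part is single-valued and drops out of the difference; each branch term changes only by its own monodromy.
(1/4)*log(1 - φ/(12)): each positive loop around 12 adds 2*pi*i to the log, so winding -2 contributes (1/4)*(-2)*2*pi*i = -pi*i.
Summing the contributions at φ = -15 gives -pi*i.

Continued minus principal equals -pi*i.


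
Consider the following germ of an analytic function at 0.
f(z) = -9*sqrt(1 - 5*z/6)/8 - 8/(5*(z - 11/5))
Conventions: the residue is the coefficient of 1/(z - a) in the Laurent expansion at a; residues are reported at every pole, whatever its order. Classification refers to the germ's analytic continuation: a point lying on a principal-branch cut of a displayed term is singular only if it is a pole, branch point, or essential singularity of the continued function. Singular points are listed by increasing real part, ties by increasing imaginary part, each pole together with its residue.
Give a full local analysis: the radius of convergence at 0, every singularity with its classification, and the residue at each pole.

Radius of convergence at 0: 6/5.
At 6/5: an algebraic (square-root) branch point.
At 11/5: a pole of order 1; residue -8/5.

Denominator factor (z - 11/5): pole of order 1 at 11/5, modulus 11/5.
Branch term (-9/8)*sqrt(1 - z/(6/5)): its argument vanishes at z = 6/5, a square-root branch point, modulus 6/5.
The radius of convergence is the smallest modulus among the singular points: 6/5.
The branch term is analytic at 11/5 and contributes nothing to the residue; only the rational part matters.
At the order-1 pole 11/5 set g(z) = (z - (11/5))*(rational part) = -8/5.
Simple pole: residue = g(a) at a = 11/5, which is -8/5.
List the singular points by increasing real part (a conjugate pair: the negative imaginary part first).


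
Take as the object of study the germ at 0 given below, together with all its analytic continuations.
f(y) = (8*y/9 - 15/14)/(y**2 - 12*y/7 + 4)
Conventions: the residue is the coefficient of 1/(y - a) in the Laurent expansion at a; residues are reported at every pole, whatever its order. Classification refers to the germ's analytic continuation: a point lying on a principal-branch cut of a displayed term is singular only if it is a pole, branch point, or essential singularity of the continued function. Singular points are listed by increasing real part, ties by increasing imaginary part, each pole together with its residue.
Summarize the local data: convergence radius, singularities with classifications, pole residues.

Denominator factor (y**2 - 12*y/7 + 4): discriminant -640/49, complex-conjugate roots (6/7) + ((4/7)*sqrt(10))*i and (6/7) - ((4/7)*sqrt(10))*i; poles of order 1, moduli 2 and 2.
The radius of convergence is the smallest modulus among the singular points: 2.
The factor y**2 - 12*y/7 + 4 splits as (y - a)(y - a') with a = (6/7) - ((4/7)*sqrt(10))*i, a' = (6/7) + ((4/7)*sqrt(10))*i. At the order-1 pole a set g(y) = (y - a)*f(y) = [8*y/9 - 15/14] / (y - a').
Simple pole: residue = g(a) at a = (6/7) - ((4/7)*sqrt(10))*i, which is (4/9) - ((13/480)*sqrt(10))*i.
The factor y**2 - 12*y/7 + 4 splits as (y - a)(y - a') with a = (6/7) + ((4/7)*sqrt(10))*i, a' = (6/7) - ((4/7)*sqrt(10))*i. At the order-1 pole a set g(y) = (y - a)*f(y) = [8*y/9 - 15/14] / (y - a').
Simple pole: residue = g(a) at a = (6/7) + ((4/7)*sqrt(10))*i, which is (4/9) + ((13/480)*sqrt(10))*i.
List the singular points by increasing real part (a conjugate pair: the negative imaginary part first).

Radius of convergence at 0: 2.
At (6/7) - ((4/7)*sqrt(10))*i: a pole of order 1; residue (4/9) - ((13/480)*sqrt(10))*i.
At (6/7) + ((4/7)*sqrt(10))*i: a pole of order 1; residue (4/9) + ((13/480)*sqrt(10))*i.


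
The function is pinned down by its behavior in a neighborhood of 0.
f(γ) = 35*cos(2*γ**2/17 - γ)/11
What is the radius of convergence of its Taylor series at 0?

The factor cos(2*γ**2/17 - γ) is entire and contributes no finite singular point.
The polynomial part has no poles.
No finite singular points: the Taylor series at 0 converges everywhere.

The radius of convergence is infinite.


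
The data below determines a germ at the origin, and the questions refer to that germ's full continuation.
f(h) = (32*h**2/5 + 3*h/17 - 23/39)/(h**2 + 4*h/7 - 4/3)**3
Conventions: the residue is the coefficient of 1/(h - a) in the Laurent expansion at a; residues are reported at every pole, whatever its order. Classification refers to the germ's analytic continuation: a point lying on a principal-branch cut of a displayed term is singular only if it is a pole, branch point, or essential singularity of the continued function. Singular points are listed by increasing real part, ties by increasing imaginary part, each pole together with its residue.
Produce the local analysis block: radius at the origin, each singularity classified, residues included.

Radius of convergence at 0: -2/7 + (4/21)*sqrt(39).
At -2/7 - (4/21)*sqrt(39): a pole of order 3; residue (1572660831/39775191040)*sqrt(39).
At -2/7 + (4/21)*sqrt(39): a pole of order 3; residue -(1572660831/39775191040)*sqrt(39).


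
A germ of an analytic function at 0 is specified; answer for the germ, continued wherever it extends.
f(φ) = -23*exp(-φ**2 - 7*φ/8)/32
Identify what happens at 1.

The point is a regular point.

There is no denominator, hence no pole anywhere.
The factor exp(-φ**2 - 7*φ/8) is entire.
So the germ continues analytically to 1.


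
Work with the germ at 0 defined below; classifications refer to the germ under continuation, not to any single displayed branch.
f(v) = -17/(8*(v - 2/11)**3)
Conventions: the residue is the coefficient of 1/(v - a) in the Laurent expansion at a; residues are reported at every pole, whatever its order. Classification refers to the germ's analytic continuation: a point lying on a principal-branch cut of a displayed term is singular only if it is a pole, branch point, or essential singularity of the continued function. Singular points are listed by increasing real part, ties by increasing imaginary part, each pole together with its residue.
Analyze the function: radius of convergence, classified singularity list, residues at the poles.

Denominator factor (v - 2/11)^3: pole of order 3 at 2/11, modulus 2/11.
The radius of convergence is the smallest modulus among the singular points: 2/11.
At the order-3 pole 2/11 set g(v) = (v - (2/11))^3*f(v) = -17/8.
Order-3 pole: residue = g''(a)/2; g''(2/11) = 0, so the residue is 0.

Radius of convergence at 0: 2/11.
At 2/11: a pole of order 3; residue 0.


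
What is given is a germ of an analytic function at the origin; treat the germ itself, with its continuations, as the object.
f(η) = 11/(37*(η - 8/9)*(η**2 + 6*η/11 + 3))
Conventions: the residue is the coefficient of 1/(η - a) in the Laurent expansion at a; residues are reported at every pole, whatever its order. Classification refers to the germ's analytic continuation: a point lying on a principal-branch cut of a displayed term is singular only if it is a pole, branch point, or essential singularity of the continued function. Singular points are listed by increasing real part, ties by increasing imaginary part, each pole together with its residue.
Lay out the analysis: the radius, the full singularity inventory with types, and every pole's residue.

Radius of convergence at 0: 8/9.
At (-3/11) - ((1/11)*sqrt(354))*i: a pole of order 1; residue (-9801/281866) - ((41745/33260188)*sqrt(354))*i.
At (-3/11) + ((1/11)*sqrt(354))*i: a pole of order 1; residue (-9801/281866) + ((41745/33260188)*sqrt(354))*i.
At 8/9: a pole of order 1; residue 9801/140933.


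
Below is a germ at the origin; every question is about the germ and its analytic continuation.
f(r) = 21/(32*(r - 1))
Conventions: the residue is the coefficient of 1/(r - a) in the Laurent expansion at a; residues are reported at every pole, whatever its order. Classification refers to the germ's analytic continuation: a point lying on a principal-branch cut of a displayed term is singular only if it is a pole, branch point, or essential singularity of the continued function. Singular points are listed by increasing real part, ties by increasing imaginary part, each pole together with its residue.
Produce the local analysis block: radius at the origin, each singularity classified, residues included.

Denominator factor (r - 1): pole of order 1 at 1, modulus 1.
The radius of convergence is the smallest modulus among the singular points: 1.
At the order-1 pole 1 set g(r) = (r - (1))*f(r) = 21/32.
Simple pole: residue = g(a) at a = 1, which is 21/32.

Radius of convergence at 0: 1.
At 1: a pole of order 1; residue 21/32.


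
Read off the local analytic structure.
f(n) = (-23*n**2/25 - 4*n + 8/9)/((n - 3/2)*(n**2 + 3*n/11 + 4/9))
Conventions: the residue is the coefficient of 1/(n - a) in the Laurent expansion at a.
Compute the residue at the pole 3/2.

The residue is -71093/30725.

At the order-1 pole 3/2 set g(n) = (n - (3/2))*f(n) = (-23*n**2/25 - 4*n + 8/9)/(n**2 + 3*n/11 + 4/9).
Simple pole: residue = g(a) at a = 3/2, which is -71093/30725.


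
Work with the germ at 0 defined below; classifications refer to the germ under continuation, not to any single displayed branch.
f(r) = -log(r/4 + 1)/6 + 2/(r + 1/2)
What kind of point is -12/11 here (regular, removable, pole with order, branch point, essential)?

The point is a regular point.

Denominator factors: r + 1/2 = -13/22 at r = -12/11 — none vanishes.
Branch term log(1 - r/(-4)): argument at -12/11 is 8/11, nonzero, so -12/11 is not its branch point (a point on a principal cut is still regular for the continued germ).
So the germ continues analytically to -12/11.


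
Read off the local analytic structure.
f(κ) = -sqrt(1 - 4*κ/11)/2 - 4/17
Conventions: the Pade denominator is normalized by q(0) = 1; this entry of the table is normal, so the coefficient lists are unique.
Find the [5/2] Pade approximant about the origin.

Taylor coefficients needed (expand at 0): a_0 = -25/34, a_1 = 1/11, a_2 = 1/121, a_3 = 2/1331, a_4 = 5/14641, a_5 = 14/161051, a_6 = 42/1771561, a_7 = 12/1771561.
Write the denominator as Q(κ) = 1 + q1*κ + q2*κ^2. Requiring Q*f - P = O(κ^8) with deg P <= 5 kills the coefficients of κ^6..κ^7 in Q*f:
  κ^6: a_6 + q1*a_5 + q2*a_4 = 0, i.e. 42/1771561 + (14/161051)*q1 + (5/14641)*q2 = 0.
  κ^7: a_7 + q1*a_6 + q2*a_5 = 0, i.e. 12/1771561 + (42/1771561)*q1 + (14/161051)*q2 = 0.
Solving this linear system: q1 = -36/77, q2 = 6/121.
The numerator is Q*f truncated at degree 5: P0 = a_0 = -25/34; P1 = a_1 + q1*a_0 = 569/1309; P2 = a_2 + q1*a_1 + q2*a_0 = -1018/14399; P3 = a_3 + q1*a_2 + q2*a_1 = 20/9317; P4 = a_4 + q1*a_3 + q2*a_2 = 5/102487; P5 = a_5 + q1*a_4 + q2*a_3 = 2/1127357.

The Pade approximant has numerator coefficients [-25/34, 569/1309, -1018/14399, 20/9317, 5/102487, 2/1127357]; denominator coefficients [1, -36/77, 6/121].


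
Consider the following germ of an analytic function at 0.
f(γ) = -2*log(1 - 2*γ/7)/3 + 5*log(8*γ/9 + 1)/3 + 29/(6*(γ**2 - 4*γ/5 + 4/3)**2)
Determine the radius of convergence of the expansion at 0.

Denominator factor (γ**2 - 4*γ/5 + 4/3)^2: discriminant -352/75, complex-conjugate roots (2/5) + ((2/15)*sqrt(66))*i and (2/5) - ((2/15)*sqrt(66))*i; poles of order 2, moduli (2/3)*sqrt(3) and (2/3)*sqrt(3).
Branch term (5/3)*log(1 - γ/(-9/8)): its argument vanishes at γ = -9/8, a logarithmic branch point, modulus 9/8.
Branch term (-2/3)*log(1 - γ/(7/2)): its argument vanishes at γ = 7/2, a logarithmic branch point, modulus 7/2.
The radius of convergence is the smallest modulus among the singular points: 9/8.

The radius of convergence is 9/8.


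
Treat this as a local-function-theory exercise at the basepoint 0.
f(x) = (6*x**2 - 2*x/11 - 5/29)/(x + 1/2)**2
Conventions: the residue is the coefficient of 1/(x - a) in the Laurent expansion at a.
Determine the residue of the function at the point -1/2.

The residue is -68/11.

At the order-2 pole -1/2 set g(x) = (x - (-1/2))^2*f(x) = 6*x**2 - 2*x/11 - 5/29.
Order-2 pole: residue = g'(a); g'(-1/2) = -68/11, so the residue is -68/11.


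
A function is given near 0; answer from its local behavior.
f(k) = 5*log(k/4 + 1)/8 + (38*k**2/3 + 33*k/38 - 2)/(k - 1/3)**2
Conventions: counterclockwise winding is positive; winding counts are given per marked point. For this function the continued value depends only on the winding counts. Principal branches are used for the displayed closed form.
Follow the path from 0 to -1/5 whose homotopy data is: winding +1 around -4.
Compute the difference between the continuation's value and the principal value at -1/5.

Continued minus principal equals (5/4)*pi*i.

The rational part is single-valued and drops out of the difference; each branch term changes only by its own monodromy.
(5/8)*log(1 - k/(-4)): each positive loop around -4 adds 2*pi*i to the log, so winding +1 contributes (5/8)*(1)*2*pi*i = (5/4)*pi*i.
Summing the contributions at k = -1/5 gives (5/4)*pi*i.


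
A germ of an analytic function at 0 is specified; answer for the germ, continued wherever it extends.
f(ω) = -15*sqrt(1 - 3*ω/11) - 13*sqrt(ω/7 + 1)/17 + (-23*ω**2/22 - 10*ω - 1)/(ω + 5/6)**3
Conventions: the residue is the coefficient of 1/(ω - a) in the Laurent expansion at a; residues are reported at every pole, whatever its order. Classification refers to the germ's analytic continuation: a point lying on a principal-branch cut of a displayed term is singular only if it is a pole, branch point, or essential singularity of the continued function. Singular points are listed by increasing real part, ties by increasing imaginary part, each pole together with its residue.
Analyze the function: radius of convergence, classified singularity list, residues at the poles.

Denominator factor (ω + 5/6)^3: pole of order 3 at -5/6, modulus 5/6.
Branch term (-15)*sqrt(1 - ω/(11/3)): its argument vanishes at ω = 11/3, a square-root branch point, modulus 11/3.
Branch term (-13/17)*sqrt(1 - ω/(-7)): its argument vanishes at ω = -7, a square-root branch point, modulus 7.
The radius of convergence is the smallest modulus among the singular points: 5/6.
The branch terms are analytic at -5/6 and contribute nothing to the residue; only the rational part matters.
At the order-3 pole -5/6 set g(ω) = (ω - (-5/6))^3*(rational part) = -23*ω**2/22 - 10*ω - 1.
Order-3 pole: residue = g''(a)/2; g''(-5/6) = -23/11, so the residue is -23/22.
List the singular points by increasing real part (a conjugate pair: the negative imaginary part first).

Radius of convergence at 0: 5/6.
At -7: an algebraic (square-root) branch point.
At -5/6: a pole of order 3; residue -23/22.
At 11/3: an algebraic (square-root) branch point.


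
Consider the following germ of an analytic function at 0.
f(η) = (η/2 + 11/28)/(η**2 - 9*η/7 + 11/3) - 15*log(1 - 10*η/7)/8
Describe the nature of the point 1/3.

Denominator factors: η**2 - 9*η/7 + 11/3 = 211/63 at η = 1/3 — none vanishes.
Branch term log(1 - η/(7/10)): argument at 1/3 is 11/21, nonzero, so 1/3 is not its branch point (a point on a principal cut is still regular for the continued germ).
So the germ continues analytically to 1/3.

The point is a regular point.


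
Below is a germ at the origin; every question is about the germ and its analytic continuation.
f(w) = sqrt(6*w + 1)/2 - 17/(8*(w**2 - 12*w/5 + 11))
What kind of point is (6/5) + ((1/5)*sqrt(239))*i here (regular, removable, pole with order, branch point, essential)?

The point is a pole of order 1.

The denominator factor w**2 - 12*w/5 + 11 vanishes at (6/5) + ((1/5)*sqrt(239))*i and appears to the power 1; the numerator there equals -17/8, nonzero, and no other factor vanishes.
The branch terms are analytic at this point.
Hence a pole whose order is the multiplicity, 1.


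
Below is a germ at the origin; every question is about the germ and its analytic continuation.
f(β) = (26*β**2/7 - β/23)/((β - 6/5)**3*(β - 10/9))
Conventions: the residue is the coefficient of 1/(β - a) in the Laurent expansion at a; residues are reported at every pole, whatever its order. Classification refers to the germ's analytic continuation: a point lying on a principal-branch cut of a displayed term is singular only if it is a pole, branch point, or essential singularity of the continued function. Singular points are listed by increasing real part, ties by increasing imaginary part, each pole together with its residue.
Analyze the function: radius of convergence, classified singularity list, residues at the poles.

Denominator factor (β - 10/9): pole of order 1 at 10/9, modulus 10/9.
Denominator factor (β - 6/5)^3: pole of order 3 at 6/5, modulus 6/5.
The radius of convergence is the smallest modulus among the singular points: 10/9.
At the order-1 pole 10/9 set g(β) = (β - (10/9))*f(β) = (26*β**2/7 - β/23)/(β - 6/5)**3.
Simple pole: residue = g(a) at a = 10/9, which is -33283125/5152.
At the order-3 pole 6/5 set g(β) = (β - (6/5))^3*f(β) = (26*β**2/7 - β/23)/(β - 10/9).
Order-3 pole: residue = g''(a)/2; g''(6/5) = 33283125/2576, so the residue is 33283125/5152.
List the singular points by increasing real part (a conjugate pair: the negative imaginary part first).

Radius of convergence at 0: 10/9.
At 10/9: a pole of order 1; residue -33283125/5152.
At 6/5: a pole of order 3; residue 33283125/5152.
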